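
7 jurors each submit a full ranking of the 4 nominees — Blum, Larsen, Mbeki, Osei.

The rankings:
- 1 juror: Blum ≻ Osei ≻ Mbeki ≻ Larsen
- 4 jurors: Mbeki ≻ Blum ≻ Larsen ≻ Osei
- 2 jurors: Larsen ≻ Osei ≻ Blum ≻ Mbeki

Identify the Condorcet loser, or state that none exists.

Osei

Pairwise majorities:
Blum vs Larsen: 5 to 2, Blum.
Blum vs Mbeki: Mbeki, 4–3.
Blum–Osei: Blum 5–2.
Larsen vs Mbeki: 2 to 5, Mbeki.
Larsen vs Osei: Larsen preferred on 4+2 = 6 ballots; Larsen wins 6–1.
Mbeki vs Osei: 4 for Mbeki, 3 for Osei — Mbeki by 4–3.
Osei loses to every other nominee — it is the Condorcet loser.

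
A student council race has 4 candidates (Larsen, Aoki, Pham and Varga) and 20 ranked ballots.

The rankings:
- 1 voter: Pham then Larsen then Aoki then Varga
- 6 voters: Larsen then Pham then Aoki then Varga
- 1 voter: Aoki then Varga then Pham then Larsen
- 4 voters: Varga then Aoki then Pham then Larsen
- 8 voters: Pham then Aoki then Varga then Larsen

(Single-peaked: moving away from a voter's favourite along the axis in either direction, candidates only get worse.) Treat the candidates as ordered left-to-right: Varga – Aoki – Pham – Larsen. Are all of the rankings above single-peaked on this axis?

yes

Axis positions: Varga=1, Aoki=2, Pham=3, Larsen=4.
Group 1 (peak Pham at position 3): ranking walks positions 3-4-2-1, expanding outward from the peak — single-peaked.
Group 2 (peak Larsen at position 4): ranking walks positions 4-3-2-1, expanding outward from the peak — single-peaked.
Group 3 (peak Aoki at position 2): ranking walks positions 2-1-3-4, expanding outward from the peak — single-peaked.
Group 4 (peak Varga at position 1): ranking walks positions 1-2-3-4, expanding outward from the peak — single-peaked.
Group 5 (peak Pham at position 3): ranking walks positions 3-2-1-4, expanding outward from the peak — single-peaked.
Every ranking is single-peaked on this axis.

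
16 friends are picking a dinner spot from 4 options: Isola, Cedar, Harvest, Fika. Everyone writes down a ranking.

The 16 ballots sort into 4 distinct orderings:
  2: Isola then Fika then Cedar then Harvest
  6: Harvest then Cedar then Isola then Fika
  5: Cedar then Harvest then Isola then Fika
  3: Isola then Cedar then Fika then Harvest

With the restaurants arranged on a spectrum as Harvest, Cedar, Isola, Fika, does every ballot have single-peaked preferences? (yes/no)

yes

Axis positions: Harvest=1, Cedar=2, Isola=3, Fika=4.
Bloc 1 (peak Isola at position 3): ranking walks positions 3-4-2-1, expanding outward from the peak — single-peaked.
Bloc 2 (peak Harvest at position 1): ranking walks positions 1-2-3-4, expanding outward from the peak — single-peaked.
Bloc 3 (peak Cedar at position 2): ranking walks positions 2-1-3-4, expanding outward from the peak — single-peaked.
Bloc 4 (peak Isola at position 3): ranking walks positions 3-2-4-1, expanding outward from the peak — single-peaked.
Every ranking is single-peaked on this axis.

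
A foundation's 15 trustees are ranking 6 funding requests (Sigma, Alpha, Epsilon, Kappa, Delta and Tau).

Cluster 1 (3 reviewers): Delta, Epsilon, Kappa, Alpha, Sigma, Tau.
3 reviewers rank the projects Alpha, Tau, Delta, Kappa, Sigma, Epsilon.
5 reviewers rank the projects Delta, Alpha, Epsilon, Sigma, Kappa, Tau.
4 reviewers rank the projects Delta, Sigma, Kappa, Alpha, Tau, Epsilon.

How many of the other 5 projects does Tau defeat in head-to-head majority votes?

0

Tau against each rival (15 reviewers):
Tau vs Sigma: 3 to 12, Sigma.
Tau–Alpha: Alpha 15–0.
Tau–Epsilon: Epsilon 8–7.
Tau–Kappa: Kappa 12–3.
Tau vs Delta: Tau is ranked higher on 3 ballots, Delta on 12. Delta wins 12–3.
Tau beats no one; loses to Sigma, Alpha, Epsilon, Kappa, Delta — 0 pairwise wins.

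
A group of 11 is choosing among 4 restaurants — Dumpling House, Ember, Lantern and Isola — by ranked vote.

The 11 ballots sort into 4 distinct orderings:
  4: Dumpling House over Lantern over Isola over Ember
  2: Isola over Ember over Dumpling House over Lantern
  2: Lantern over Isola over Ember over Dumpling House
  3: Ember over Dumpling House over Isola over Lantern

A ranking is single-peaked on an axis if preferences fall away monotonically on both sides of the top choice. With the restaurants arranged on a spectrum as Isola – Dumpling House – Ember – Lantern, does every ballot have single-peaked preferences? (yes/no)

no

Axis positions: Isola=1, Dumpling House=2, Ember=3, Lantern=4.
Bloc 1: ranking walks positions 2-4-1-3; Lantern is ranked above Ember even though Ember lies between Lantern and the peak Dumpling House on the axis — preferences dip and rise again. Not single-peaked.
Bloc 2: ranking walks positions 1-3-2-4; Ember is ranked above Dumpling House even though Dumpling House lies between Ember and the peak Isola on the axis — preferences dip and rise again. Not single-peaked.
Bloc 3: ranking walks positions 4-1-3-2; Isola is ranked above Ember even though Ember lies between Isola and the peak Lantern on the axis — preferences dip and rise again. Not single-peaked.
Bloc 4 (peak Ember at position 3): ranking walks positions 3-2-1-4, expanding outward from the peak — single-peaked.
Bloc 1 violates single-peakedness, so the profile is not single-peaked on this axis.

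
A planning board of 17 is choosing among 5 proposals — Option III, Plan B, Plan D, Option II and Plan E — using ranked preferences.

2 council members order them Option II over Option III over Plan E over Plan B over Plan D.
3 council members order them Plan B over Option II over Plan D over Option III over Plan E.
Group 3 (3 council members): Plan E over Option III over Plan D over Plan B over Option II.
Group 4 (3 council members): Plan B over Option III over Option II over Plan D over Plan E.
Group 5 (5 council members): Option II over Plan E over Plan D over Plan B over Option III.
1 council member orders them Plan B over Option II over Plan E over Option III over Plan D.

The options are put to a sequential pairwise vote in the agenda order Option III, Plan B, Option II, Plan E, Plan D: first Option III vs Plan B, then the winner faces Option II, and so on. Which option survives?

Round 1: Option III vs Plan B — 5–12, Plan B advances.
Round 2: Plan B vs Option II — 10–7, Plan B advances.
Round 3: Plan B vs Plan E — 7–10, Plan E advances.
Round 4: Plan E vs Plan D — 11–6, Plan E advances.
Plan E survives the agenda.

Plan E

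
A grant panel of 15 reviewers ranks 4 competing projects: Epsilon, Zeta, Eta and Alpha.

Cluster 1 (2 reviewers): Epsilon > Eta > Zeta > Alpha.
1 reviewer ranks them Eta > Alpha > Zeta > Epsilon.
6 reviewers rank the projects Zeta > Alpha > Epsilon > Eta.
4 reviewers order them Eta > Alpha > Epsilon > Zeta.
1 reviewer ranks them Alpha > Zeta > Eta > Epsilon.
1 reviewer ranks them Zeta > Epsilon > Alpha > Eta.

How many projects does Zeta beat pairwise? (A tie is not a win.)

Zeta against each rival (15 reviewers):
Zeta vs Epsilon: Zeta wins 9–6.
Zeta vs Eta: Zeta wins 8–7.
Zeta vs Alpha: Zeta wins 9–6.
Zeta beats Epsilon, Eta, Alpha — 3 pairwise wins.

3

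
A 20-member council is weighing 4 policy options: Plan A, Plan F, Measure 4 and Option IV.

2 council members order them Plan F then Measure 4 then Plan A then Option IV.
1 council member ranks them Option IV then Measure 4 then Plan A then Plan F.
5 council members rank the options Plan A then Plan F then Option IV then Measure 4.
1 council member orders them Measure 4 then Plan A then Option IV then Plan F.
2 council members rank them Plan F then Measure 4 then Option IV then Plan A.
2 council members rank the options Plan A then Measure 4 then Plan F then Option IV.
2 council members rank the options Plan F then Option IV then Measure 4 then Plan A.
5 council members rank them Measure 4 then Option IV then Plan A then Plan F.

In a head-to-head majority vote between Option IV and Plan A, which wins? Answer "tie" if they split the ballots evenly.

Ballots ranking Option IV above Plan A: 1 + 2 + 2 + 5 = 10.
Ballots ranking Plan A above Option IV: 20 − 10 = 10.
10–10: the pair ties.

tie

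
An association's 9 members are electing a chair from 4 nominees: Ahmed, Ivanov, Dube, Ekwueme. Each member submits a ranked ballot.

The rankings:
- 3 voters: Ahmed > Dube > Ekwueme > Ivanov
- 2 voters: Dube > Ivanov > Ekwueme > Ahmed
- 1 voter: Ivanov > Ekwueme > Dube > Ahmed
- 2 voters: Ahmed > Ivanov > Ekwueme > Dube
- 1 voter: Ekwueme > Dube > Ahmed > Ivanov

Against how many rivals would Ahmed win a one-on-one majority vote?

3

Ahmed against each rival (9 voters):
Ahmed–Ivanov: Ahmed 6–3.
Ahmed–Dube: Ahmed 5–4.
Ahmed vs Ekwueme: 3+2 = 5 for Ahmed, 4 for Ekwueme — Ahmed by 5–4.
Ahmed beats Ivanov, Dube, Ekwueme — 3 pairwise wins.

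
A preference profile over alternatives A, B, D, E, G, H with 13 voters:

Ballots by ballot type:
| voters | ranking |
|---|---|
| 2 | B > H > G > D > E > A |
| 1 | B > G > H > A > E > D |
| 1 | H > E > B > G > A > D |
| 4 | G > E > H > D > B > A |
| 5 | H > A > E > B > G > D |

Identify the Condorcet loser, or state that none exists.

Pairwise majorities:
A–B: B 8–5.
A vs D: 7 to 6, A.
A vs E: 6 to 7, E.
A vs G: G wins 8–5.
A–H: H 13–0.
B vs D: B, 9–4.
B vs E: B preferred on 2+1 = 3 ballots; E wins 10–3.
B vs G: B, 9–4.
B–H: H 10–3.
D vs E: E wins 11–2.
D vs G: G wins 13–0.
D vs H: D preferred on 0 ballots; H wins 13–0.
E vs G: E is ranked higher on 1+5 = 6 ballots, G on 7. G wins 7–6.
E vs H: E preferred on 4 ballots; H wins 9–4.
G vs H: 1+4 = 5 for G, 8 for H — H by 8–5.
D loses to every other alternative — it is the Condorcet loser.

D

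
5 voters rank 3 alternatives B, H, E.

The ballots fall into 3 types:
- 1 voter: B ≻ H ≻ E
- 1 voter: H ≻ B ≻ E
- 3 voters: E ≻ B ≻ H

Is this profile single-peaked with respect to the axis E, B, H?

Axis positions: E=1, B=2, H=3.
Type 1 (peak B at position 2): ranking walks positions 2-3-1, expanding outward from the peak — single-peaked.
Type 2 (peak H at position 3): ranking walks positions 3-2-1, expanding outward from the peak — single-peaked.
Type 3 (peak E at position 1): ranking walks positions 1-2-3, expanding outward from the peak — single-peaked.
Every ranking is single-peaked on this axis.

yes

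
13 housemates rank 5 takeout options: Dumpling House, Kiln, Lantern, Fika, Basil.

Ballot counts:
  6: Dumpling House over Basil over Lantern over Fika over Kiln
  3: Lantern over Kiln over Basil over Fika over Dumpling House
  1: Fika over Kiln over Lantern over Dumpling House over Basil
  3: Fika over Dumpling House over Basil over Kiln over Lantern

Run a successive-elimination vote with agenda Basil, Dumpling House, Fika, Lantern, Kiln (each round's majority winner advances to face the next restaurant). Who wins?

Round 1: Basil vs Dumpling House — 3–10, Dumpling House advances.
Round 2: Dumpling House vs Fika — 6–7, Fika advances.
Round 3: Fika vs Lantern — 4–9, Lantern advances.
Round 4: Lantern vs Kiln — 9–4, Lantern advances.
Lantern survives the agenda.

Lantern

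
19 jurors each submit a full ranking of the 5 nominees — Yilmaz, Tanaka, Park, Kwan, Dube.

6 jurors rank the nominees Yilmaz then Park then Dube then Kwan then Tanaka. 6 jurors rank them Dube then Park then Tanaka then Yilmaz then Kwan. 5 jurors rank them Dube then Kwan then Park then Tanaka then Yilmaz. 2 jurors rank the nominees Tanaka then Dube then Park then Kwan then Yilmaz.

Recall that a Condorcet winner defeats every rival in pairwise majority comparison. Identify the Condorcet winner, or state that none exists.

Dube

Check each pair by majority over 19 ballots:
Yilmaz vs Tanaka: Tanaka, 13–6.
Yilmaz vs Park: Park wins 13–6.
Yilmaz vs Kwan: Yilmaz wins 12–7.
Yilmaz vs Dube: 6 to 13, Dube.
Tanaka vs Park: Park wins 17–2.
Tanaka vs Kwan: Tanaka preferred on 6+2 = 8 ballots; Kwan wins 11–8.
Tanaka vs Dube: Dube, 17–2.
Park vs Kwan: Park preferred on 6+6+2 = 14 ballots; Park wins 14–5.
Park vs Dube: Park is ranked higher on 6 ballots, Dube on 13. Dube wins 13–6.
Kwan vs Dube: 0 for Kwan, 19 for Dube — Dube by 19–0.
Only Dube has no losses; Dube is the Condorcet winner.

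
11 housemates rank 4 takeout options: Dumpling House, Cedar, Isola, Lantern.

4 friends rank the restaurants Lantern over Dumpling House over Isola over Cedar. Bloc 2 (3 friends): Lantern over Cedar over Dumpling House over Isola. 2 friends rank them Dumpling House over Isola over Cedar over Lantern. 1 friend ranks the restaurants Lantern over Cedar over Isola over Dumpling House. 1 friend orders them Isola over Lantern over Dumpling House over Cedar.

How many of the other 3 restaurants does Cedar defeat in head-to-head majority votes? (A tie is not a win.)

Cedar against each rival (11 friends):
Cedar vs Dumpling House: Dumpling House wins 7–4.
Cedar vs Isola: Cedar is ranked higher on 3+1 = 4 ballots, Isola on 7. Isola wins 7–4.
Cedar vs Lantern: Lantern wins 9–2.
Cedar beats no one; loses to Dumpling House, Isola, Lantern — 0 pairwise wins.

0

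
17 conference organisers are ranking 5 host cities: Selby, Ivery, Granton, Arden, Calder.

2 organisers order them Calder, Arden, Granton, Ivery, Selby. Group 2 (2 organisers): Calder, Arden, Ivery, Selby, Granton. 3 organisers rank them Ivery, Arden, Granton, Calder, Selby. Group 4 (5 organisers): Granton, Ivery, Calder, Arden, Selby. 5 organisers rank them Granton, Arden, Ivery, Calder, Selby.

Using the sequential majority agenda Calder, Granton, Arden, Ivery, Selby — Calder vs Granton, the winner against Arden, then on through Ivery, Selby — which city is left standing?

Granton

Round 1: Calder vs Granton — 4–13, Granton advances.
Round 2: Granton vs Arden — 10–7, Granton advances.
Round 3: Granton vs Ivery — 12–5, Granton advances.
Round 4: Granton vs Selby — 15–2, Granton advances.
The agenda winner is Granton.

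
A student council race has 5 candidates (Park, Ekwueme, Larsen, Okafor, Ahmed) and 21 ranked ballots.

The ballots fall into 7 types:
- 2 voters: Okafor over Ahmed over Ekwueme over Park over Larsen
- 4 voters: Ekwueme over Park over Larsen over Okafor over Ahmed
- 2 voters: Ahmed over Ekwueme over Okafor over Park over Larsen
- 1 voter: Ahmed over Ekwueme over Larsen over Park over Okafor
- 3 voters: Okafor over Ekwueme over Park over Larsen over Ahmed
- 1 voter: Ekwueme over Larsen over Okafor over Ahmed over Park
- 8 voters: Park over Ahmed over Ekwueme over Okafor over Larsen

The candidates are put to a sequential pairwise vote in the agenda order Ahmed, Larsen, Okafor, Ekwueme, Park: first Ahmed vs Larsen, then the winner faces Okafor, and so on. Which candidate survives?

Park

Round 1: Ahmed vs Larsen — 13–8, Ahmed advances.
Round 2: Ahmed vs Okafor — 11–10, Ahmed advances.
Round 3: Ahmed vs Ekwueme — 13–8, Ahmed advances.
Round 4: Ahmed vs Park — 6–15, Park advances.
Park survives the agenda.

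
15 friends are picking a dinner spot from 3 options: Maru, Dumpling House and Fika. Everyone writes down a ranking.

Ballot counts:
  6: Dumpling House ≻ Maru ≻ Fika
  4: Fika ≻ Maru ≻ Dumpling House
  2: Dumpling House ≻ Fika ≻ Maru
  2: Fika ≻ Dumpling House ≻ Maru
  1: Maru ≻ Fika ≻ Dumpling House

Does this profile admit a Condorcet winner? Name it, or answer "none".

Dumpling House

Head-to-head results (15 friends):
Maru–Dumpling House: Dumpling House 10–5.
Maru–Fika: Fika 8–7.
Dumpling House vs Fika: Dumpling House wins 8–7.
Only Dumpling House has no losses; Dumpling House is the Condorcet winner.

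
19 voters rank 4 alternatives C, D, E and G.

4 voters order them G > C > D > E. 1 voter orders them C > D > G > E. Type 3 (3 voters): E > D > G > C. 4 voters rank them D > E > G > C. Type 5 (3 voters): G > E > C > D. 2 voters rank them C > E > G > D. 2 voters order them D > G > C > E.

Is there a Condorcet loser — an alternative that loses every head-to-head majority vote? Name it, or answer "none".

Head-to-head results (19 voters):
C vs D: 10 to 9, C.
C vs E: C preferred on 4+1+2+2 = 9 ballots; E wins 10–9.
C vs G: G wins 16–3.
D–E: D 11–8.
D vs G: 1+3+4+2 = 10 for D, 9 for G — D by 10–9.
E vs G: G, 10–9.
Each alternative has at least one pairwise win (C beats D; D beats E; E beats C; G beats C) — no Condorcet loser.

none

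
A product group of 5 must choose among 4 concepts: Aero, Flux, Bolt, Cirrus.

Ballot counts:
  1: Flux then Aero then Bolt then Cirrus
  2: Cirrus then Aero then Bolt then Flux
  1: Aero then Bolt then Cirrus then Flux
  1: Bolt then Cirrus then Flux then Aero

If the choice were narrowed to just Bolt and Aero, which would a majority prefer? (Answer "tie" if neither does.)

Aero

Ballots ranking Bolt above Aero: 1.
Ballots ranking Aero above Bolt: 5 − 1 = 4.
Aero wins the head-to-head 4–1.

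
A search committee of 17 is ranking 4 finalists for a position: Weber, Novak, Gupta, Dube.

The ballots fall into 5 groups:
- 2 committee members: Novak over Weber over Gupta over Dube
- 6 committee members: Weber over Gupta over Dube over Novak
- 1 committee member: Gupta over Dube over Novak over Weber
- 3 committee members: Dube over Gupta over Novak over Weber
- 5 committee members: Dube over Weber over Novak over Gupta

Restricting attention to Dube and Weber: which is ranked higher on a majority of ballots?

Ballots ranking Dube above Weber: 1 + 3 + 5 = 9.
Ballots ranking Weber above Dube: 17 − 9 = 8.
Dube wins the head-to-head 9–8.

Dube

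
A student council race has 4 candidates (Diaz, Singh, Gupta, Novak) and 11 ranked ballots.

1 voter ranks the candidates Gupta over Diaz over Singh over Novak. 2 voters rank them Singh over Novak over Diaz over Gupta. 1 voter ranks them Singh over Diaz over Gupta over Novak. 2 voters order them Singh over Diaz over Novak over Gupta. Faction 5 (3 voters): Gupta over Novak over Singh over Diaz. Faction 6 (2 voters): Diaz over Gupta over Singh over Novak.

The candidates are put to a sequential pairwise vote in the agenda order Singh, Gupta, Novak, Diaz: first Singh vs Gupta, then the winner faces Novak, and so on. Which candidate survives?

Round 1: Singh vs Gupta — 5–6, Gupta advances.
Round 2: Gupta vs Novak — 7–4, Gupta advances.
Round 3: Gupta vs Diaz — 4–7, Diaz advances.
The agenda winner is Diaz.

Diaz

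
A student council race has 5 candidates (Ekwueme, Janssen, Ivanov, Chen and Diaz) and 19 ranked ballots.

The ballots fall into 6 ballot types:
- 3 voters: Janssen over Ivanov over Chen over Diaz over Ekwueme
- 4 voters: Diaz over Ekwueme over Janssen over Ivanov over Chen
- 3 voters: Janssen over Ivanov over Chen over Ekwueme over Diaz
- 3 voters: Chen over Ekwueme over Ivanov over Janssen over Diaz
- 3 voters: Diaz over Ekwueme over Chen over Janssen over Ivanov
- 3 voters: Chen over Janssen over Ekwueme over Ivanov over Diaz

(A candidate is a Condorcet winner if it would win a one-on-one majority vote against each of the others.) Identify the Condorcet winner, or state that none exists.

Head-to-head results (19 voters):
Ekwueme vs Janssen: 4+3+3 = 10 for Ekwueme, 9 for Janssen — Ekwueme by 10–9.
Ekwueme vs Ivanov: 13 to 6, Ekwueme.
Ekwueme vs Chen: 7 to 12, Chen.
Ekwueme vs Diaz: 3+3+3 = 9 for Ekwueme, 10 for Diaz — Diaz by 10–9.
Janssen vs Ivanov: Janssen preferred on 3+4+3+3+3 = 16 ballots; Janssen wins 16–3.
Janssen vs Chen: 3+4+3 = 10 for Janssen, 9 for Chen — Janssen by 10–9.
Janssen vs Diaz: 12 to 7, Janssen.
Ivanov vs Chen: Ivanov is ranked higher on 3+4+3 = 10 ballots, Chen on 9. Ivanov wins 10–9.
Ivanov vs Diaz: Ivanov preferred on 3+3+3+3 = 12 ballots; Ivanov wins 12–7.
Chen vs Diaz: Chen preferred on 3+3+3+3 = 12 ballots; Chen wins 12–7.
Every candidate loses at least once (Ekwueme loses to Chen; Janssen loses to Ekwueme; Ivanov loses to Ekwueme; Chen loses to Janssen; Diaz loses to Janssen). The majority relation contains the cycle Ekwueme → Janssen → Chen → Ekwueme, so there is no Condorcet winner.

none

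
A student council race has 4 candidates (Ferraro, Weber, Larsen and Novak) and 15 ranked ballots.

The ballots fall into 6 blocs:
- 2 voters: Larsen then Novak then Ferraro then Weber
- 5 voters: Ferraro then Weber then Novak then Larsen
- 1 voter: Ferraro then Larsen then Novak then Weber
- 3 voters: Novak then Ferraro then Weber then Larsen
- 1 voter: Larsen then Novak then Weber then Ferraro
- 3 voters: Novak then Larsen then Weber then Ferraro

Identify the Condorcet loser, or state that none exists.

Head-to-head results (15 voters):
Ferraro–Weber: Ferraro 11–4.
Ferraro vs Larsen: Ferraro, 9–6.
Ferraro vs Novak: 5+1 = 6 for Ferraro, 9 for Novak — Novak by 9–6.
Weber vs Larsen: Weber preferred on 5+3 = 8 ballots; Weber wins 8–7.
Weber vs Novak: Weber is ranked higher on 5 ballots, Novak on 10. Novak wins 10–5.
Larsen vs Novak: Larsen preferred on 2+1+1 = 4 ballots; Novak wins 11–4.
Only Larsen has no wins; Larsen is the Condorcet loser.

Larsen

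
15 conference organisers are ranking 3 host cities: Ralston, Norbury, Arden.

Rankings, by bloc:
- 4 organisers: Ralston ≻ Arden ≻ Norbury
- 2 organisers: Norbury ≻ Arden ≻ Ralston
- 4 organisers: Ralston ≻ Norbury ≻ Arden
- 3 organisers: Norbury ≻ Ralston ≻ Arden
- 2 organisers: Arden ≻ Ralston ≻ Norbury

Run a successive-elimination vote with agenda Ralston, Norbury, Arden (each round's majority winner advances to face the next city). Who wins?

Ralston

Round 1: Ralston vs Norbury — 10–5, Ralston advances.
Round 2: Ralston vs Arden — 11–4, Ralston advances.
Ralston survives the agenda.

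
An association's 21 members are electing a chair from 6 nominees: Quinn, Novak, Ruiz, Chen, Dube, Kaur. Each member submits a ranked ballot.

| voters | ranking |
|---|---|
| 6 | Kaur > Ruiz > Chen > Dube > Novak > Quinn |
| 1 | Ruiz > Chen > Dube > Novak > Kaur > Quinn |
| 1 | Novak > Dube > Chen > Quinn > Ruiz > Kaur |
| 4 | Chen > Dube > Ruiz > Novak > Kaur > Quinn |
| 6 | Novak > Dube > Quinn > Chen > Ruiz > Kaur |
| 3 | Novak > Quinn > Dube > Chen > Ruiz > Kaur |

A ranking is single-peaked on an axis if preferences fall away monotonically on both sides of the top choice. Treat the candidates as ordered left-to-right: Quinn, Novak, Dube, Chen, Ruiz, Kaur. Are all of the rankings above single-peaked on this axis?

Axis positions: Quinn=1, Novak=2, Dube=3, Chen=4, Ruiz=5, Kaur=6.
Cluster 1 (peak Kaur at position 6): ranking walks positions 6-5-4-3-2-1, expanding outward from the peak — single-peaked.
Cluster 2 (peak Ruiz at position 5): ranking walks positions 5-4-3-2-6-1, expanding outward from the peak — single-peaked.
Cluster 3 (peak Novak at position 2): ranking walks positions 2-3-4-1-5-6, expanding outward from the peak — single-peaked.
Cluster 4 (peak Chen at position 4): ranking walks positions 4-3-5-2-6-1, expanding outward from the peak — single-peaked.
Cluster 5 (peak Novak at position 2): ranking walks positions 2-3-1-4-5-6, expanding outward from the peak — single-peaked.
Cluster 6 (peak Novak at position 2): ranking walks positions 2-1-3-4-5-6, expanding outward from the peak — single-peaked.
Every ranking is single-peaked on this axis.

yes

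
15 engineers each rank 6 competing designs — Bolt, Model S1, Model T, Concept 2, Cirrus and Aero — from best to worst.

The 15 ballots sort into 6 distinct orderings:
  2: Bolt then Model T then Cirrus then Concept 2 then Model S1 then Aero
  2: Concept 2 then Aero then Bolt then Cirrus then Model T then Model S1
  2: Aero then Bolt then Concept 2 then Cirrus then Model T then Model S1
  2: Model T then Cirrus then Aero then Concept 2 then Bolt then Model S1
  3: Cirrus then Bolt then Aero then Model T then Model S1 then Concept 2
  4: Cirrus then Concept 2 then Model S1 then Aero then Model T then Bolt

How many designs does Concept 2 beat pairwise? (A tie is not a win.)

Concept 2 against each rival (15 engineers):
Concept 2 vs Bolt: Concept 2 preferred on 2+2+4 = 8 ballots; Concept 2 wins 8–7.
Concept 2–Model S1: Concept 2 12–3.
Concept 2–Model T: Concept 2 8–7.
Concept 2 vs Cirrus: Cirrus, 11–4.
Concept 2–Aero: Concept 2 8–7.
Concept 2 beats Bolt, Model S1, Model T, Aero; loses to Cirrus — 4 pairwise wins.

4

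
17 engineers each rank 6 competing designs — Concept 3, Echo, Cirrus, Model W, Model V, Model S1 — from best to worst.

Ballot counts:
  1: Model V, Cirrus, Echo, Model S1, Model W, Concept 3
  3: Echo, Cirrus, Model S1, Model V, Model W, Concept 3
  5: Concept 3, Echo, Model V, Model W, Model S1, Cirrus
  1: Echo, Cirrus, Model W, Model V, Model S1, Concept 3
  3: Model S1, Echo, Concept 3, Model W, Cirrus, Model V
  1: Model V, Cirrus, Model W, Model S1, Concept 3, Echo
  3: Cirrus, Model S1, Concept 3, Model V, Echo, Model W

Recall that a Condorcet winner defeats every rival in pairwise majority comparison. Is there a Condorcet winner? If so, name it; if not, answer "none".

none

Pairwise majorities:
Concept 3–Echo: Concept 3 9–8.
Concept 3–Cirrus: Cirrus 9–8.
Concept 3 vs Model W: Concept 3 preferred on 5+3+3 = 11 ballots; Concept 3 wins 11–6.
Concept 3 vs Model V: Concept 3 wins 11–6.
Concept 3 vs Model S1: Model S1, 12–5.
Echo vs Cirrus: Echo, 12–5.
Echo vs Model W: 16 to 1, Echo.
Echo vs Model V: Echo, 12–5.
Echo vs Model S1: Echo wins 10–7.
Cirrus vs Model W: Cirrus is ranked higher on 1+3+1+1+3 = 9 ballots, Model W on 8. Cirrus wins 9–8.
Cirrus vs Model V: Cirrus is ranked higher on 3+1+3+3 = 10 ballots, Model V on 7. Cirrus wins 10–7.
Cirrus–Model S1: Cirrus 9–8.
Model W–Model V: Model V 13–4.
Model W vs Model S1: 7 to 10, Model S1.
Model V vs Model S1: Model V is ranked higher on 1+5+1+1 = 8 ballots, Model S1 on 9. Model S1 wins 9–8.
No design is unbeaten: Concept 3 loses to Cirrus; Echo loses to Concept 3; Cirrus loses to Echo; Model W loses to Concept 3; Model V loses to Concept 3; Model S1 loses to Echo. In particular Concept 3 → Echo → Cirrus → Concept 3 is a majority cycle — no Condorcet winner exists.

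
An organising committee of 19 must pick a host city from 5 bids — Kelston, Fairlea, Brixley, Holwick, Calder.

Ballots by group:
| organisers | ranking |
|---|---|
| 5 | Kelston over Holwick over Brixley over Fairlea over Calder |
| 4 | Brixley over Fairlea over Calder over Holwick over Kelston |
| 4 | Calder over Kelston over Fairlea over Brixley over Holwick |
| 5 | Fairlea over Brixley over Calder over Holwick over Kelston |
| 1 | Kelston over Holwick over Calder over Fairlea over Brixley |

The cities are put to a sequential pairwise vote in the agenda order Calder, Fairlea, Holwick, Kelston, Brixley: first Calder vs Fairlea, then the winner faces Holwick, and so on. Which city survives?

Round 1: Calder vs Fairlea — 5–14, Fairlea advances.
Round 2: Fairlea vs Holwick — 13–6, Fairlea advances.
Round 3: Fairlea vs Kelston — 9–10, Kelston advances.
Round 4: Kelston vs Brixley — 10–9, Kelston advances.
The agenda winner is Kelston.

Kelston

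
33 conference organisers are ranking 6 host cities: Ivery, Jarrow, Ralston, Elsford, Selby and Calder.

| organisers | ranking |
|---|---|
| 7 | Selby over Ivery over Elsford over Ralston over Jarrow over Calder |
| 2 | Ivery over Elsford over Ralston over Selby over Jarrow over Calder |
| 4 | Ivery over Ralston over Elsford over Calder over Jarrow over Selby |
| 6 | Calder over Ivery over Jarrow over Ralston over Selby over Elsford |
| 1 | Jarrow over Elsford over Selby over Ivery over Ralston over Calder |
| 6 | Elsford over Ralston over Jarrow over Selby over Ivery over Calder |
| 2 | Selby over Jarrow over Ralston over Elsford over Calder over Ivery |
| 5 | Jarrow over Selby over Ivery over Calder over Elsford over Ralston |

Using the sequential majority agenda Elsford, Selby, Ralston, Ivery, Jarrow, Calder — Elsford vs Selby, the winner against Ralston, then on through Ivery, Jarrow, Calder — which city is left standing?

Round 1: Elsford vs Selby — 13–20, Selby advances.
Round 2: Selby vs Ralston — 15–18, Ralston advances.
Round 3: Ralston vs Ivery — 8–25, Ivery advances.
Round 4: Ivery vs Jarrow — 19–14, Ivery advances.
Round 5: Ivery vs Calder — 25–8, Ivery advances.
Ivery survives the agenda.

Ivery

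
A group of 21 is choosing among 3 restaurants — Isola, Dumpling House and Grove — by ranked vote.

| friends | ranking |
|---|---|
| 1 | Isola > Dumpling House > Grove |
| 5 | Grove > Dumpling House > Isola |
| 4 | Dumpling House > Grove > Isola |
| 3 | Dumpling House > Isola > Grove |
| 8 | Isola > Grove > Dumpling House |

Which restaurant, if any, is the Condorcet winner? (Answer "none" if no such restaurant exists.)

none

Pairwise majorities:
Isola–Dumpling House: Dumpling House 12–9.
Isola vs Grove: Isola wins 12–9.
Dumpling House–Grove: Grove 13–8.
No restaurant is unbeaten: Isola loses to Dumpling House; Dumpling House loses to Grove; Grove loses to Isola. In particular Isola beats Grove beats Dumpling House beats Isola is a majority cycle — no Condorcet winner exists.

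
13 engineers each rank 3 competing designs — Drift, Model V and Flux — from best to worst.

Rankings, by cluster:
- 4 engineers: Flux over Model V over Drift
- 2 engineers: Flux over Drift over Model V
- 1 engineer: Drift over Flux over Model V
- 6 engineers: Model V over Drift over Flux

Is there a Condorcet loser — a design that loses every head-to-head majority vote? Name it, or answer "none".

none

Head-to-head results (13 engineers):
Drift vs Model V: Model V wins 10–3.
Drift vs Flux: 1+6 = 7 for Drift, 6 for Flux — Drift by 7–6.
Model V vs Flux: Flux wins 7–6.
Each design has at least one pairwise win (Drift beats Flux; Model V beats Drift; Flux beats Model V) — no Condorcet loser.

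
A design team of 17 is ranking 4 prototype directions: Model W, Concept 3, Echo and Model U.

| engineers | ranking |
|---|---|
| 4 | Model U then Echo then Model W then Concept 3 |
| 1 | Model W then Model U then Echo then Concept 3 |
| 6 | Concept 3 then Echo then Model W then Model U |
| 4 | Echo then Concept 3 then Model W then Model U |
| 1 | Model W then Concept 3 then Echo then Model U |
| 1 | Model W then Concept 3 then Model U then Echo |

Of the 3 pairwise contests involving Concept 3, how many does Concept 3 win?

2

Concept 3 against each rival (17 engineers):
Concept 3 vs Model W: 6+4 = 10 for Concept 3, 7 for Model W — Concept 3 by 10–7.
Concept 3 vs Echo: Echo wins 9–8.
Concept 3 vs Model U: 12 to 5, Concept 3.
Concept 3 beats Model W, Model U; loses to Echo — 2 pairwise wins.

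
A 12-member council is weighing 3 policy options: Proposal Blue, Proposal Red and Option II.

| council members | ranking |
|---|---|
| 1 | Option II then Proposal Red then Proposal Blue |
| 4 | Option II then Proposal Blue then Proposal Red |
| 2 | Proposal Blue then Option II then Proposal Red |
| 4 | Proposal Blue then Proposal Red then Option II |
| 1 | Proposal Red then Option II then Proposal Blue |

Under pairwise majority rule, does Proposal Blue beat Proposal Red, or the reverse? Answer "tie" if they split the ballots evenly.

Ballots ranking Proposal Blue above Proposal Red: 4 + 2 + 4 = 10.
Ballots ranking Proposal Red above Proposal Blue: 12 − 10 = 2.
Proposal Blue wins the head-to-head 10–2.

Proposal Blue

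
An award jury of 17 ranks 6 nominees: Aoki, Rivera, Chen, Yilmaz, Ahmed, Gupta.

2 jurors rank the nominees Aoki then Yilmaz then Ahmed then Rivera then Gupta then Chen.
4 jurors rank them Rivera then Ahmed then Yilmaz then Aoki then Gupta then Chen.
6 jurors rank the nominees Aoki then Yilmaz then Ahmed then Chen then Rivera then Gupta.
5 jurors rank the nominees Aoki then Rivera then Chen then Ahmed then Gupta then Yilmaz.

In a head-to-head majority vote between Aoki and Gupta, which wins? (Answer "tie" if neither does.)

Aoki

Ballots ranking Aoki above Gupta: 2 + 4 + 6 + 5 = 17.
Ballots ranking Gupta above Aoki: 17 − 17 = 0.
Aoki wins the head-to-head 17–0.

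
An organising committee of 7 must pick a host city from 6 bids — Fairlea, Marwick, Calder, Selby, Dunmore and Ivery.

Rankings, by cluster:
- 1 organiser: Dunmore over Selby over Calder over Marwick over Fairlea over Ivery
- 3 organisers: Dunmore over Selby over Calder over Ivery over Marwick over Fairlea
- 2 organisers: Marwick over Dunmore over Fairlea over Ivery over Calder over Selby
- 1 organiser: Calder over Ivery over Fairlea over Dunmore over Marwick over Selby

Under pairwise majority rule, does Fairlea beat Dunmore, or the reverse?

Ballots ranking Fairlea above Dunmore: 1.
Ballots ranking Dunmore above Fairlea: 7 − 1 = 6.
Dunmore wins the head-to-head 6–1.

Dunmore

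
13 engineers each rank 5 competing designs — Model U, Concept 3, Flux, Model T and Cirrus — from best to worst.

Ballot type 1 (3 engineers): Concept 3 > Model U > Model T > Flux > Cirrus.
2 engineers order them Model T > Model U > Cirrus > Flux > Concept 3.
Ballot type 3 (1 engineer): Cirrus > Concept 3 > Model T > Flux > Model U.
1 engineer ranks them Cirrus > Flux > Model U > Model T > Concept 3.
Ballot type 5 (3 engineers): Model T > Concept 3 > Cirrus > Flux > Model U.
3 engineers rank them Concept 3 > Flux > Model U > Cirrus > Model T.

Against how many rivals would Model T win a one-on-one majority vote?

2

Model T against each rival (13 engineers):
Model T vs Model U: 2+1+3 = 6 for Model T, 7 for Model U — Model U by 7–6.
Model T vs Concept 3: Concept 3, 7–6.
Model T vs Flux: 3+2+1+3 = 9 for Model T, 4 for Flux — Model T by 9–4.
Model T vs Cirrus: Model T is ranked higher on 3+2+3 = 8 ballots, Cirrus on 5. Model T wins 8–5.
Model T beats Flux, Cirrus; loses to Model U, Concept 3 — 2 pairwise wins.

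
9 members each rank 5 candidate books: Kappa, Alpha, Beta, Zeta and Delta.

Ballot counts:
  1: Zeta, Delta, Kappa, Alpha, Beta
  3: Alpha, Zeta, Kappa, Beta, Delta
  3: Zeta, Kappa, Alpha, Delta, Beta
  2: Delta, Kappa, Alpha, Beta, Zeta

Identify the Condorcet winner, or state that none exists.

none

Pairwise majorities:
Kappa vs Alpha: 6 to 3, Kappa.
Kappa vs Beta: 1+3+3+2 = 9 for Kappa, 0 for Beta — Kappa by 9–0.
Kappa vs Zeta: Kappa is ranked higher on 2 ballots, Zeta on 7. Zeta wins 7–2.
Kappa vs Delta: Kappa wins 6–3.
Alpha vs Beta: Alpha is ranked higher on 1+3+3+2 = 9 ballots, Beta on 0. Alpha wins 9–0.
Alpha vs Zeta: Alpha wins 5–4.
Alpha vs Delta: Alpha, 6–3.
Beta vs Zeta: Zeta wins 7–2.
Beta–Delta: Delta 6–3.
Zeta vs Delta: Zeta, 7–2.
No book is unbeaten: Kappa loses to Zeta; Alpha loses to Kappa; Beta loses to Kappa; Zeta loses to Alpha; Delta loses to Kappa. In particular Kappa > Alpha > Zeta > Kappa is a majority cycle — no Condorcet winner exists.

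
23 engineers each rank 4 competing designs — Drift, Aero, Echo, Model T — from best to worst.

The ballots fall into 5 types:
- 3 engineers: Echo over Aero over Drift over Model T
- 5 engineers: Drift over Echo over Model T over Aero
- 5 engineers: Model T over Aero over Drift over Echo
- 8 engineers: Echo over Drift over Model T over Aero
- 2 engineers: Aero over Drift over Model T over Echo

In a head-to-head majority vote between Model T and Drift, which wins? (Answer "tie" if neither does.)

Ballots ranking Model T above Drift: 5.
Ballots ranking Drift above Model T: 23 − 5 = 18.
Drift wins the head-to-head 18–5.

Drift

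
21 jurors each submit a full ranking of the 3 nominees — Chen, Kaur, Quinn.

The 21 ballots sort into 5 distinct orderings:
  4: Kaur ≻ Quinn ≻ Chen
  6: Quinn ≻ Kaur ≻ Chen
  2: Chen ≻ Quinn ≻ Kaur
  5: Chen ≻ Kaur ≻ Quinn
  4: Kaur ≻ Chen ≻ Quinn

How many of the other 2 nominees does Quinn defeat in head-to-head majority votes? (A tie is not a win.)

Quinn against each rival (21 jurors):
Quinn vs Chen: Quinn preferred on 4+6 = 10 ballots; Chen wins 11–10.
Quinn vs Kaur: Kaur, 13–8.
Quinn beats no one; loses to Chen, Kaur — 0 pairwise wins.

0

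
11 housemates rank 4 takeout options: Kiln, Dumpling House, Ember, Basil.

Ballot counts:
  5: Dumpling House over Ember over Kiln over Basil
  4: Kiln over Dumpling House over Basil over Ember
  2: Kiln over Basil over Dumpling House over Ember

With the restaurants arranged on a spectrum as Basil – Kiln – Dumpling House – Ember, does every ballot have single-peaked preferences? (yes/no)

Axis positions: Basil=1, Kiln=2, Dumpling House=3, Ember=4.
Type 1 (peak Dumpling House at position 3): ranking walks positions 3-4-2-1, expanding outward from the peak — single-peaked.
Type 2 (peak Kiln at position 2): ranking walks positions 2-3-1-4, expanding outward from the peak — single-peaked.
Type 3 (peak Kiln at position 2): ranking walks positions 2-1-3-4, expanding outward from the peak — single-peaked.
Every ranking is single-peaked on this axis.

yes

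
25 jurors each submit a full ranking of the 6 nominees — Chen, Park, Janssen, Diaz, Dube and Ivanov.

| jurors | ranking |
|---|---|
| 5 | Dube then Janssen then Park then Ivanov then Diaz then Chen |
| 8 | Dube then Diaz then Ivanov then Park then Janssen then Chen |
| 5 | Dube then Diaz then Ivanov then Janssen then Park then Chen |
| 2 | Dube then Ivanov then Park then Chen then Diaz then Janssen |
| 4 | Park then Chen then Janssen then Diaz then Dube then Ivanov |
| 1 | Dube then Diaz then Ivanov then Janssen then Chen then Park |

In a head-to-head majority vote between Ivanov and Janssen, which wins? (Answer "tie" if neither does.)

Ballots ranking Ivanov above Janssen: 8 + 5 + 2 + 1 = 16.
Ballots ranking Janssen above Ivanov: 25 − 16 = 9.
Ivanov wins the head-to-head 16–9.

Ivanov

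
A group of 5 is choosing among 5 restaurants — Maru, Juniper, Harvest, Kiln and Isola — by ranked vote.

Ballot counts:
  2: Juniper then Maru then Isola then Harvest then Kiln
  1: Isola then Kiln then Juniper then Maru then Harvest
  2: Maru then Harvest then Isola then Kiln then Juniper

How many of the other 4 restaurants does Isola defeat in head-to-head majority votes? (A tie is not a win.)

3

Isola against each rival (5 friends):
Isola vs Maru: Maru wins 4–1.
Isola vs Juniper: Isola preferred on 1+2 = 3 ballots; Isola wins 3–2.
Isola–Harvest: Isola 3–2.
Isola vs Kiln: 5 to 0, Isola.
Isola beats Juniper, Harvest, Kiln; loses to Maru — 3 pairwise wins.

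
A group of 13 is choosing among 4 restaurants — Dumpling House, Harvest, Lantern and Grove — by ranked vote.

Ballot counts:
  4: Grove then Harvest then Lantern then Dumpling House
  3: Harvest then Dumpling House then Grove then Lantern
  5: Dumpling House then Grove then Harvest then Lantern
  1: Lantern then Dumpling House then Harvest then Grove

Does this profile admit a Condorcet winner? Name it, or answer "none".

none

Pairwise majorities:
Dumpling House vs Harvest: 6 to 7, Harvest.
Dumpling House vs Lantern: 3+5 = 8 for Dumpling House, 5 for Lantern — Dumpling House by 8–5.
Dumpling House vs Grove: Dumpling House is ranked higher on 3+5+1 = 9 ballots, Grove on 4. Dumpling House wins 9–4.
Harvest vs Lantern: 4+3+5 = 12 for Harvest, 1 for Lantern — Harvest by 12–1.
Harvest vs Grove: 4 to 9, Grove.
Lantern vs Grove: 1 for Lantern, 12 for Grove — Grove by 12–1.
No restaurant is unbeaten: Dumpling House loses to Harvest; Harvest loses to Grove; Lantern loses to Dumpling House; Grove loses to Dumpling House. In particular Dumpling House beats Grove beats Harvest beats Dumpling House is a majority cycle — no Condorcet winner exists.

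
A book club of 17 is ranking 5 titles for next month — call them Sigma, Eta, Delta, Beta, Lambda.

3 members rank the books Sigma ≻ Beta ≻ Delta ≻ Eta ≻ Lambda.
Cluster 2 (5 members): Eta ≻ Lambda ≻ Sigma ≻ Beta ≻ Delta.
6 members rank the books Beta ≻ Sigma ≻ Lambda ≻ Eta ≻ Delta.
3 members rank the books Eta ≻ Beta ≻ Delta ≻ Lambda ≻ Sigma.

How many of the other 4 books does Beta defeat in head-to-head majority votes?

Beta against each rival (17 members):
Beta vs Sigma: Beta is ranked higher on 6+3 = 9 ballots, Sigma on 8. Beta wins 9–8.
Beta–Eta: Beta 9–8.
Beta vs Delta: 17 to 0, Beta.
Beta vs Lambda: Beta preferred on 3+6+3 = 12 ballots; Beta wins 12–5.
Beta beats Sigma, Eta, Delta, Lambda — 4 pairwise wins.

4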